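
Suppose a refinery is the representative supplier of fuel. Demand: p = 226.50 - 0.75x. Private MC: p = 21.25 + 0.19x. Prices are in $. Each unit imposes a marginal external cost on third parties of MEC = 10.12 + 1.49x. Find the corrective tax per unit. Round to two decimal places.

Social marginal cost = private MC + MEC = 31.37 + 1.68x.
Set SMC = demand: 31.37 + 1.68x = 226.50 - 0.75x → x* = 80.3004.
The Pigouvian tax equals MEC at x*: 10.12 + 1.49×80.3004 = 129.7676.

tax = $129.77 per unit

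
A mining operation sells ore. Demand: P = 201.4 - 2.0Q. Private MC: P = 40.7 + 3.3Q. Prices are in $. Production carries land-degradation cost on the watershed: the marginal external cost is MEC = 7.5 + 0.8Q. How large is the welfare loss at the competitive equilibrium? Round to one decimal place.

Market equilibrium (private): 40.7 + 3.3Q = 201.4 - 2.0Q → Q_m = 30.3208.
Social marginal cost = private MC + MEC = 48.2 + 4.1Q.
Set SMC = demand: 48.2 + 4.1Q = 201.4 - 2.0Q → Q* = 25.1148.
The loss is the area between SMC and demand from Q* to Q_m; with linear curves that's a triangle of height MEC(Q_m).
DWL = ½ × 5.2060 × 31.7566 = 82.6624.

DWL = $82.7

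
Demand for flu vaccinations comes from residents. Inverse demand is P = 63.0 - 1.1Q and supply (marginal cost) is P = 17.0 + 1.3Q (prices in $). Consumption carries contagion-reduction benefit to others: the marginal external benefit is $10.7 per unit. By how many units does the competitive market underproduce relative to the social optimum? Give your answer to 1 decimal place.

Market equilibrium (private): 17.0 + 1.3Q = 63.0 - 1.1Q → Q_m = 19.1667.
Social marginal benefit = demand + MEB = 73.7 - 1.1Q.
Set SMB = MC: 73.7 - 1.1Q = 17.0 + 1.3Q → Q* = 23.6250.
Gap = |19.1667 − 23.6250| = 4.4583.

4.5 units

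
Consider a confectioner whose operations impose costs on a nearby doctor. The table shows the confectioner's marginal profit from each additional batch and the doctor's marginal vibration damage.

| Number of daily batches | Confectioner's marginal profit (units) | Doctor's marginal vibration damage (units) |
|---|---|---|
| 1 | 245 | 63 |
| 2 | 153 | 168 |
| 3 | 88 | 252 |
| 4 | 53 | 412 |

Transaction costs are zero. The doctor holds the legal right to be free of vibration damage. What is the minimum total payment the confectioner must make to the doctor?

63

Efficient level: marginal profit ≥ marginal vibration damage through level 1, so k* = 1.
With the doctor holding the right, the confectioner must at least compensate total damage at k*: 63 = 63.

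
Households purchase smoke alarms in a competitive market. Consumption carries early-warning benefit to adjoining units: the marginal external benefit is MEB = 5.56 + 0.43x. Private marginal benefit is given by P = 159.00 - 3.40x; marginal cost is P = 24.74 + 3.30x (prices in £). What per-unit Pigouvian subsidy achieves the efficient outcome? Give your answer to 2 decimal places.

Social marginal benefit = demand + MEB = 164.56 - 2.97x.
Set SMB = MC: 164.56 - 2.97x = 24.74 + 3.30x → x* = 22.2998.
The Pigouvian subsidy equals MEB at x*: 5.56 + 0.43×22.2998 = 15.1489.

subsidy = £15.15 per unit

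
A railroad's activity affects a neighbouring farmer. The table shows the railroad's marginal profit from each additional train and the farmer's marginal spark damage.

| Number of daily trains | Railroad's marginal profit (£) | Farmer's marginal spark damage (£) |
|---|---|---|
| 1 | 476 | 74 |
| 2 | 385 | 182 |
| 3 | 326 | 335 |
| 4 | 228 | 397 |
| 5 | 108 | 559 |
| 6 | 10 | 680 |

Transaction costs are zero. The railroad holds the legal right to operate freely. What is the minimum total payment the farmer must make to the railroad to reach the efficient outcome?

Left alone the railroad would choose level 6 (marginal profit stays positive).
Efficient level: k* = 2 (marginal profit ≥ marginal spark damage through 2).
The farmer must at least cover the railroad's forgone profit from cutting 6→2: 326 + 228 + 108 + 10 = 672.

£672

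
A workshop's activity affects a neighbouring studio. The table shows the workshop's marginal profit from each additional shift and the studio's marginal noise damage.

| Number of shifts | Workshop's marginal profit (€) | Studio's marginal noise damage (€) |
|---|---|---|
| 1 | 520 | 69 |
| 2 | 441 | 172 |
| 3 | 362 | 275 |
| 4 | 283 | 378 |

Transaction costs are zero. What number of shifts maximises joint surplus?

3

Bargaining reaches the level where marginal profit last exceeds marginal noise damage.
That holds through level 3 (362 ≥ 275) but not at 4 (283 < 378).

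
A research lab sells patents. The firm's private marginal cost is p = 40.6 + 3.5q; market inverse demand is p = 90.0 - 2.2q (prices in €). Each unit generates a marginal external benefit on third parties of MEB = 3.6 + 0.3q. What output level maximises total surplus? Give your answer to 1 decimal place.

q* = 9.8

Social marginal cost = private MC − MEB = 37.0 + 3.2q.
Set SMC = demand: 37.0 + 3.2q = 90.0 - 2.2q → q* = 9.8148.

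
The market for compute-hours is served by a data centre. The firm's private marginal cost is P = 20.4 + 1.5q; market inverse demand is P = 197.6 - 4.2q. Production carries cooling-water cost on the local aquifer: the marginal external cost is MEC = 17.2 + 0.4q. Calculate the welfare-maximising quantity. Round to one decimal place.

q* = 26.2

Social marginal cost = private MC + MEC = 37.6 + 1.9q.
Set SMC = demand: 37.6 + 1.9q = 197.6 - 4.2q → q* = 26.2295.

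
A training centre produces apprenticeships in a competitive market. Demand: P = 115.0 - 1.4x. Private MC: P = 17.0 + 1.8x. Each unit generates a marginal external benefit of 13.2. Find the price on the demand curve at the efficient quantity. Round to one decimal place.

P = 66.4

Social marginal cost = private MC − MEB = 3.8 + 1.8x.
Set SMC = demand: 3.8 + 1.8x = 115.0 - 1.4x → x* = 34.7500.
Consumer price on the demand curve at x*: 115.0 − 1.4×34.7500 = 66.3500.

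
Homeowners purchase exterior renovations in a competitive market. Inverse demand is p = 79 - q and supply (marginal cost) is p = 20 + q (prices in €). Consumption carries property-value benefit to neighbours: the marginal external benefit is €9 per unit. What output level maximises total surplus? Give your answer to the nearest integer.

Social marginal benefit = demand + MEB = 88 - q.
Set SMB = MC: 88 - q = 20 + q → q* = 34.0000.

q* = 34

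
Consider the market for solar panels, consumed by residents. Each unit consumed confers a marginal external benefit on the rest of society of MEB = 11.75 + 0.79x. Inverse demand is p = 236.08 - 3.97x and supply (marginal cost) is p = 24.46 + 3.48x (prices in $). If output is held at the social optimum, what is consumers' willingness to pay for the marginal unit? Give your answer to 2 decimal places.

P = $102.93

Social marginal benefit = demand + MEB = 247.83 - 3.18x.
Set SMB = MC: 247.83 - 3.18x = 24.46 + 3.48x → x* = 33.5390.
Consumer price on the demand curve at x*: 236.08 − 3.97×33.5390 = 102.9302.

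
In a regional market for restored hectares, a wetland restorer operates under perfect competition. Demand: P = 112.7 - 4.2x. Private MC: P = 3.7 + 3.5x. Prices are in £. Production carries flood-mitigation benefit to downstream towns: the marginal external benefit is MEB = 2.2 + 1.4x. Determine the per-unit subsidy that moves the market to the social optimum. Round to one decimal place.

Social marginal cost = private MC − MEB = 1.5 + 2.1x.
Set SMC = demand: 1.5 + 2.1x = 112.7 - 4.2x → x* = 17.6508.
The Pigouvian subsidy equals MEB at x*: 2.2 + 1.4×17.6508 = 26.9111.

subsidy = £26.9 per unit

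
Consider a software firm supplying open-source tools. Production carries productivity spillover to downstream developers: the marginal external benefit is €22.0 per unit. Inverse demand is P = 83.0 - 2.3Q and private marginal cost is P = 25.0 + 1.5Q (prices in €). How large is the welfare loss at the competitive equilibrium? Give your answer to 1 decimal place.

Market equilibrium (private): 25.0 + 1.5Q = 83.0 - 2.3Q → Q_m = 15.2632.
Social marginal cost = private MC − MEB = 3.0 + 1.5Q.
Set SMC = demand: 3.0 + 1.5Q = 83.0 - 2.3Q → Q* = 21.0526.
The loss is the area between SMC and demand from Q* to Q_m; with linear curves that's a triangle of height MEB(Q_m).
DWL = ½ × 5.7894 × 22.0000 = 63.6834.

DWL = €63.7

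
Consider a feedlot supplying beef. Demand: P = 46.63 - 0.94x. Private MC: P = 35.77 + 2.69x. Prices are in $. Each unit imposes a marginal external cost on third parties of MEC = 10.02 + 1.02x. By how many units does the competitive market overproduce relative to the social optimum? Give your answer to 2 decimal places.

2.81 units

Market equilibrium (private): 35.77 + 2.69x = 46.63 - 0.94x → x_m = 2.9917.
Social marginal cost = private MC + MEC = 45.79 + 3.71x.
Set SMC = demand: 45.79 + 3.71x = 46.63 - 0.94x → x* = 0.1806.
Gap = |2.9917 − 0.1806| = 2.8111.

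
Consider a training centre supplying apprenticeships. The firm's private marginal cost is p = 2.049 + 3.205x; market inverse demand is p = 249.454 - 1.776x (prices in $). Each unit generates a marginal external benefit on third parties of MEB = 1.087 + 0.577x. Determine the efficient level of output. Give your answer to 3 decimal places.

Social marginal cost = private MC − MEB = 0.962 + 2.628x.
Set SMC = demand: 0.962 + 2.628x = 249.454 - 1.776x → x* = 56.4242.

x* = 56.424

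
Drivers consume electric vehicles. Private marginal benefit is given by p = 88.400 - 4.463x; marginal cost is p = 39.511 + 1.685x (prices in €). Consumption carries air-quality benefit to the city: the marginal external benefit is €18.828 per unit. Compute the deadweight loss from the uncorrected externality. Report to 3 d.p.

DWL = €28.830

Market equilibrium (private): 39.511 + 1.685x = 88.400 - 4.463x → x_m = 7.9520.
Social marginal benefit = demand + MEB = 107.228 - 4.463x.
Set SMB = MC: 107.228 - 4.463x = 39.511 + 1.685x → x* = 11.0145.
Between x* and x_m the wedge SMB − MC runs linearly from 0 to MEB(x_m), so the loss is a triangle.
DWL = ½ × 3.0625 × 18.8280 = 28.8304.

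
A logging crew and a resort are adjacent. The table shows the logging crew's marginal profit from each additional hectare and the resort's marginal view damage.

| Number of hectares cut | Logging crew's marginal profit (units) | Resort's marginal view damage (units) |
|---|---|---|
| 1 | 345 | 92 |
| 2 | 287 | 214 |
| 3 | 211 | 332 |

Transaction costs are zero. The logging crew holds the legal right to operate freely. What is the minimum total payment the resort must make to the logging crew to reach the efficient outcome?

211

Left alone the logging crew would choose level 3 (marginal profit stays positive).
Efficient level: k* = 2 (marginal profit ≥ marginal view damage through 2).
The resort must at least cover the logging crew's forgone profit from cutting 3→2: 211 = 211.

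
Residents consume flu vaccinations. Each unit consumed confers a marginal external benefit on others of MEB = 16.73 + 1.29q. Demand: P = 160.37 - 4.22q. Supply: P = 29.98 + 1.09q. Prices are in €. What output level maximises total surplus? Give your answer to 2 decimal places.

Social marginal benefit = demand + MEB = 177.10 - 2.93q.
Set SMB = MC: 177.10 - 2.93q = 29.98 + 1.09q → q* = 36.5970.

q* = 36.60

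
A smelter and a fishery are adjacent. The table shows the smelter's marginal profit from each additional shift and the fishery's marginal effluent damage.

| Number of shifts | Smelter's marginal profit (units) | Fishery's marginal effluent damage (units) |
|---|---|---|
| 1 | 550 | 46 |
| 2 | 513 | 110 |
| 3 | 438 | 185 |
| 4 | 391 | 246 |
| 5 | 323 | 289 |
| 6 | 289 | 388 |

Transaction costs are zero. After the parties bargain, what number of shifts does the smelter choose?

5

Bargaining reaches the level where marginal profit last exceeds marginal effluent damage.
That holds through level 5 (323 ≥ 289) but not at 6 (289 < 388).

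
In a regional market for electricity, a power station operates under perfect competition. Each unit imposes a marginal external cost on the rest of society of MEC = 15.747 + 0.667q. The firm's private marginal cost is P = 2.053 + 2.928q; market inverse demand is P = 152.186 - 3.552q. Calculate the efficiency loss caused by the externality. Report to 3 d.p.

Market equilibrium (private): 2.053 + 2.928q = 152.186 - 3.552q → q_m = 23.1687.
Social marginal cost = private MC + MEC = 17.800 + 3.595q.
Set SMC = demand: 17.800 + 3.595q = 152.186 - 3.552q → q* = 18.8031.
Height of the DWL triangle at q_m is SMC(q_m) − demand(q_m) = MEC(q_m) = 31.2005.
DWL = ½ × 4.3656 × 31.2005 = 68.1045.

DWL = 68.104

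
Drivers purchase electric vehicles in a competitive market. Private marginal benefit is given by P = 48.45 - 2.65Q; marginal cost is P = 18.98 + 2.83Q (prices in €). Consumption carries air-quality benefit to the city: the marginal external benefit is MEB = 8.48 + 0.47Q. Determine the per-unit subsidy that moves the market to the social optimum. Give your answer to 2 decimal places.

subsidy = €12.04 per unit

Social marginal benefit = demand + MEB = 56.93 - 2.18Q.
Set SMB = MC: 56.93 - 2.18Q = 18.98 + 2.83Q → Q* = 7.5749.
The Pigouvian subsidy equals MEB at Q*: 8.48 + 0.47×7.5749 = 12.0402.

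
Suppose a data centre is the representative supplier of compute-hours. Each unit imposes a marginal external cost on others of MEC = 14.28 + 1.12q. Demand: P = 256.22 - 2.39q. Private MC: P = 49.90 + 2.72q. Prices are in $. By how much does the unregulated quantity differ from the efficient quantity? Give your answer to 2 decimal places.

Market equilibrium (private): 49.90 + 2.72q = 256.22 - 2.39q → q_m = 40.3757.
Social marginal cost = private MC + MEC = 64.18 + 3.84q.
Set SMC = demand: 64.18 + 3.84q = 256.22 - 2.39q → q* = 30.8250.
Gap = |40.3757 − 30.8250| = 9.5507.

9.55 units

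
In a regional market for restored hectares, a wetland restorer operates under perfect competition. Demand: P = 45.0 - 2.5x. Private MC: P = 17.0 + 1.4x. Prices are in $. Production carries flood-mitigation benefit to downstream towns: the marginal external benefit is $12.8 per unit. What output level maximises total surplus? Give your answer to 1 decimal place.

Social marginal cost = private MC − MEB = 4.2 + 1.4x.
Set SMC = demand: 4.2 + 1.4x = 45.0 - 2.5x → x* = 10.4615.

x* = 10.5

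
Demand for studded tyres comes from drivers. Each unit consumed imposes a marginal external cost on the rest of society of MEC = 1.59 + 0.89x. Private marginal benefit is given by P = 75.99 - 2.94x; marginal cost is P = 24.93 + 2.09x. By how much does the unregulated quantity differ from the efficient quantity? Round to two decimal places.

1.79 units

Market equilibrium (private): 24.93 + 2.09x = 75.99 - 2.94x → x_m = 10.1511.
Social marginal benefit = demand − MEC = 74.40 - 3.83x.
Set SMB = MC: 74.40 - 3.83x = 24.93 + 2.09x → x* = 8.3564.
Gap = |10.1511 − 8.3564| = 1.7947.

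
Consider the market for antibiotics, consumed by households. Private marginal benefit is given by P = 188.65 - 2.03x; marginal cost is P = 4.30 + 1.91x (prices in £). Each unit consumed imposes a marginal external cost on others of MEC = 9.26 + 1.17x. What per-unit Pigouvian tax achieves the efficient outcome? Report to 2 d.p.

tax = £49.35 per unit

Social marginal benefit = demand − MEC = 179.39 - 3.20x.
Set SMB = MC: 179.39 - 3.20x = 4.30 + 1.91x → x* = 34.2642.
The Pigouvian tax equals MEC at x*: 9.26 + 1.17×34.2642 = 49.3491.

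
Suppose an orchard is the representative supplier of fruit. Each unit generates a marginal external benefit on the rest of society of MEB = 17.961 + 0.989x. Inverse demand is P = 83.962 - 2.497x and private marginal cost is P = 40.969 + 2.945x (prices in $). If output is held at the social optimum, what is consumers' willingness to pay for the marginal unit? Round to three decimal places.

P = $49.782

Social marginal cost = private MC − MEB = 23.008 + 1.956x.
Set SMC = demand: 23.008 + 1.956x = 83.962 - 2.497x → x* = 13.6883.
Consumer price on the demand curve at x*: 83.962 − 2.497×13.6883 = 49.7823.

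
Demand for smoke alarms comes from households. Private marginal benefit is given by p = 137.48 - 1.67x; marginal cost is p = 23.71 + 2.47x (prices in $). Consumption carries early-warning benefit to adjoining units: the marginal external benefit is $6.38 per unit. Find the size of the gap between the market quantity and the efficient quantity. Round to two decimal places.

1.54 units

Market equilibrium (private): 23.71 + 2.47x = 137.48 - 1.67x → x_m = 27.4807.
Social marginal benefit = demand + MEB = 143.86 - 1.67x.
Set SMB = MC: 143.86 - 1.67x = 23.71 + 2.47x → x* = 29.0217.
Gap = |27.4807 − 29.0217| = 1.5410.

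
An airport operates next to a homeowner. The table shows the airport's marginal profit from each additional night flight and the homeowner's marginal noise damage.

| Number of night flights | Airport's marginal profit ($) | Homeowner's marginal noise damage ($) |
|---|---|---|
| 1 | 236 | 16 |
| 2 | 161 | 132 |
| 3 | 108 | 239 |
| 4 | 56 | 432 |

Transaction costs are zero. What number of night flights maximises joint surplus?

2

Bargaining reaches the level where marginal profit last exceeds marginal noise damage.
That holds through level 2 (161 ≥ 132) but not at 3 (108 < 239).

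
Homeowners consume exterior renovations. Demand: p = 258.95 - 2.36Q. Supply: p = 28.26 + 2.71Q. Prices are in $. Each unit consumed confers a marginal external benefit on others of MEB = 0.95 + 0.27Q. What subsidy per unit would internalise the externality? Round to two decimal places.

Social marginal benefit = demand + MEB = 259.90 - 2.09Q.
Set SMB = MC: 259.90 - 2.09Q = 28.26 + 2.71Q → Q* = 48.2583.
The Pigouvian subsidy equals MEB at Q*: 0.95 + 0.27×48.2583 = 13.9797.

subsidy = $13.98 per unit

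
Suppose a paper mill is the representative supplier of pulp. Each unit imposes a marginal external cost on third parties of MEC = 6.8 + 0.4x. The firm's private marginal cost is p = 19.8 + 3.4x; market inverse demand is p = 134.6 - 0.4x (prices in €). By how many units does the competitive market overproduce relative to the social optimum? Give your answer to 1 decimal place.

4.5 units

Market equilibrium (private): 19.8 + 3.4x = 134.6 - 0.4x → x_m = 30.2105.
Social marginal cost = private MC + MEC = 26.6 + 3.8x.
Set SMC = demand: 26.6 + 3.8x = 134.6 - 0.4x → x* = 25.7143.
Gap = |30.2105 − 25.7143| = 4.4962.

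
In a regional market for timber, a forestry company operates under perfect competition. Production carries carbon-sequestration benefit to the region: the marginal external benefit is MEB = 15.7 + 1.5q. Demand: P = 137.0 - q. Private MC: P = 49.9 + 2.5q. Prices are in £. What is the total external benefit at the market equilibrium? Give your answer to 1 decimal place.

Market equilibrium (private): 49.9 + 2.5q = 137.0 - q → q_m = 24.8857.
Total external benefit = ∫₀^{q_m} (15.7 + 1.5q) dq = 15.7×24.8857 + ½×1.5×24.8857² = 855.1790.

£855.2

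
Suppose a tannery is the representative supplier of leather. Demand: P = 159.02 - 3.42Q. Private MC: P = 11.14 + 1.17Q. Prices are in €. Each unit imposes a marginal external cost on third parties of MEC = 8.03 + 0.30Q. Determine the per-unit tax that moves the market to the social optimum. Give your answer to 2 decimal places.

tax = €16.61 per unit

Social marginal cost = private MC + MEC = 19.17 + 1.47Q.
Set SMC = demand: 19.17 + 1.47Q = 159.02 - 3.42Q → Q* = 28.5992.
The Pigouvian tax equals MEC at Q*: 8.03 + 0.30×28.5992 = 16.6098.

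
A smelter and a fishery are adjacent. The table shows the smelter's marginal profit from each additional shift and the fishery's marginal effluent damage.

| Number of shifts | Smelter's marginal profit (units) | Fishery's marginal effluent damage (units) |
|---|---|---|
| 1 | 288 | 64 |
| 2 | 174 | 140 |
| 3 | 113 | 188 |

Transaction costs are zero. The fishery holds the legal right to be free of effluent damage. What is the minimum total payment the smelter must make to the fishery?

Efficient level: marginal profit ≥ marginal effluent damage through level 2, so k* = 2.
With the fishery holding the right, the smelter must at least compensate total damage at k*: 64 + 140 = 204.

204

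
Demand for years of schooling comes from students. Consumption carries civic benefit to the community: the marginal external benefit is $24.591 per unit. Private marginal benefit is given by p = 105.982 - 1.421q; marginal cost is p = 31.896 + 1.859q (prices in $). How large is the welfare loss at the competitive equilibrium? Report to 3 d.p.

DWL = $92.183

Market equilibrium (private): 31.896 + 1.859q = 105.982 - 1.421q → q_m = 22.5872.
Social marginal benefit = demand + MEB = 130.573 - 1.421q.
Set SMB = MC: 130.573 - 1.421q = 31.896 + 1.859q → q* = 30.0845.
Between q* and q_m the wedge SMB − MC runs linearly from 0 to MEB(q_m), so the loss is a triangle.
DWL = ½ × 7.4973 × 24.5910 = 92.1831.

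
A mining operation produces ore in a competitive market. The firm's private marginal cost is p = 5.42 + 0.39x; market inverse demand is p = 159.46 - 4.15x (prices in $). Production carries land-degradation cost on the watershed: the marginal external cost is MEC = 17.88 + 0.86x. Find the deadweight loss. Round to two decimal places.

Market equilibrium (private): 5.42 + 0.39x = 159.46 - 4.15x → x_m = 33.9295.
Social marginal cost = private MC + MEC = 23.30 + 1.25x.
Set SMC = demand: 23.30 + 1.25x = 159.46 - 4.15x → x* = 25.2148.
The welfare-loss triangle has base |x_m − x*| and height MEC(x_m) (the vertical gap between SMC and demand is zero at x* and MEC at x_m).
DWL = ½ × 8.7147 × 47.0594 = 205.0543.

DWL = $205.05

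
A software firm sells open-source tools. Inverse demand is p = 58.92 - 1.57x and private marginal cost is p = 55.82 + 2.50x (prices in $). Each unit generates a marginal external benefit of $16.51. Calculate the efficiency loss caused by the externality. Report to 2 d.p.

Market equilibrium (private): 55.82 + 2.50x = 58.92 - 1.57x → x_m = 0.7617.
Social marginal cost = private MC − MEB = 39.31 + 2.50x.
Set SMC = demand: 39.31 + 2.50x = 58.92 - 1.57x → x* = 4.8182.
Height of the DWL triangle at x_m is demand(x_m) − SMC(x_m) = MEB(x_m) = 16.5100.
DWL = ½ × 4.0565 × 16.5100 = 33.4864.

DWL = $33.49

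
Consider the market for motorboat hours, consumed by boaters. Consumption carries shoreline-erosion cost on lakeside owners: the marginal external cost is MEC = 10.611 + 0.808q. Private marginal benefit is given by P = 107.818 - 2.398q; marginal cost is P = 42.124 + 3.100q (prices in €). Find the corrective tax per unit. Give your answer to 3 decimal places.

Social marginal benefit = demand − MEC = 97.207 - 3.206q.
Set SMB = MC: 97.207 - 3.206q = 42.124 + 3.100q → q* = 8.7350.
The Pigouvian tax equals MEC at q*: 10.611 + 0.808×8.7350 = 17.6689.

tax = €17.669 per unit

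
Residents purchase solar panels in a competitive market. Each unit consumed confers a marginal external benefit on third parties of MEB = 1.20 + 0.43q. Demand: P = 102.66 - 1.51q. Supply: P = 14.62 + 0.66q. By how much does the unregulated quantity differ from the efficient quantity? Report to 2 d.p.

Market equilibrium (private): 14.62 + 0.66q = 102.66 - 1.51q → q_m = 40.5714.
Social marginal benefit = demand + MEB = 103.86 - 1.08q.
Set SMB = MC: 103.86 - 1.08q = 14.62 + 0.66q → q* = 51.2874.
Gap = |40.5714 − 51.2874| = 10.7160.

10.72 units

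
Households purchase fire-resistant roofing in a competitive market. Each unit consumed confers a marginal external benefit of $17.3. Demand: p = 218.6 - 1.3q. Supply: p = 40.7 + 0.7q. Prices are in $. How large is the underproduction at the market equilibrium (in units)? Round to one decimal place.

Market equilibrium (private): 40.7 + 0.7q = 218.6 - 1.3q → q_m = 88.9500.
Social marginal benefit = demand + MEB = 235.9 - 1.3q.
Set SMB = MC: 235.9 - 1.3q = 40.7 + 0.7q → q* = 97.6000.
Gap = |88.9500 − 97.6000| = 8.6500.

8.7 units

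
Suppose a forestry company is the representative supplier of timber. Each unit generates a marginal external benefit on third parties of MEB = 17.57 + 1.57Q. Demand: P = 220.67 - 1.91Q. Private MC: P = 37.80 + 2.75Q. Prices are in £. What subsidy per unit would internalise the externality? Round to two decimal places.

Social marginal cost = private MC − MEB = 20.23 + 1.18Q.
Set SMC = demand: 20.23 + 1.18Q = 220.67 - 1.91Q → Q* = 64.8673.
The Pigouvian subsidy equals MEB at Q*: 17.57 + 1.57×64.8673 = 119.4117.

subsidy = £119.41 per unit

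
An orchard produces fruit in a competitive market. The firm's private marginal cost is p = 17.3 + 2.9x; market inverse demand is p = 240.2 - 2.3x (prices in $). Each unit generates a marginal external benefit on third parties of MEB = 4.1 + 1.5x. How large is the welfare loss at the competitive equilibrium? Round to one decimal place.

Market equilibrium (private): 17.3 + 2.9x = 240.2 - 2.3x → x_m = 42.8654.
Social marginal cost = private MC − MEB = 13.2 + 1.4x.
Set SMC = demand: 13.2 + 1.4x = 240.2 - 2.3x → x* = 61.3514.
Between x* and x_m the wedge demand − SMC runs linearly from 0 to MEB(x_m), so the loss is a triangle.
DWL = ½ × 18.4860 × 68.3981 = 632.2036.

DWL = $632.2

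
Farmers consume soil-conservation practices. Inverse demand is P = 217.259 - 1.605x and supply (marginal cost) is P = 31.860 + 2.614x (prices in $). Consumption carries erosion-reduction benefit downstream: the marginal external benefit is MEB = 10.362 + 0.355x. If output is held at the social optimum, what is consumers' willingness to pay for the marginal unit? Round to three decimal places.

Social marginal benefit = demand + MEB = 227.621 - 1.250x.
Set SMB = MC: 227.621 - 1.250x = 31.860 + 2.614x → x* = 50.6628.
Consumer price on the demand curve at x*: 217.259 − 1.605×50.6628 = 135.9452.

P = $135.945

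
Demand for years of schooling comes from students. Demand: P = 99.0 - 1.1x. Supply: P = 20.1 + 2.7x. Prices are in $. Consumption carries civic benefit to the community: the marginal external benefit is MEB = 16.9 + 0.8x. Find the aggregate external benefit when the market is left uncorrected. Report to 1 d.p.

$523.3

Market equilibrium (private): 20.1 + 2.7x = 99.0 - 1.1x → x_m = 20.7632.
Total external benefit = ∫₀^{x_m} (16.9 + 0.8x) dx = 16.9×20.7632 + ½×0.8×20.7632² = 523.3423.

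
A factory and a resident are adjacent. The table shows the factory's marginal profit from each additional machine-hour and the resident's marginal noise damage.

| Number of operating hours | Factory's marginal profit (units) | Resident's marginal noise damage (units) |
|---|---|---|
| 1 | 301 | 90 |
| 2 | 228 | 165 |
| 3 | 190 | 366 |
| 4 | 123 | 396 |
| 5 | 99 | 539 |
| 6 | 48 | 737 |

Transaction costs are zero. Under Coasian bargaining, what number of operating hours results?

Bargaining reaches the level where marginal profit last exceeds marginal noise damage.
That holds through level 2 (228 ≥ 165) but not at 3 (190 < 366).

2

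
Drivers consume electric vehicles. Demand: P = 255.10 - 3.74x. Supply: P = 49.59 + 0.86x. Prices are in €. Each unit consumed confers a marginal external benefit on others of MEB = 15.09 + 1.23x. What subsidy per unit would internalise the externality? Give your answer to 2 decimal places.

Social marginal benefit = demand + MEB = 270.19 - 2.51x.
Set SMB = MC: 270.19 - 2.51x = 49.59 + 0.86x → x* = 65.4599.
The Pigouvian subsidy equals MEB at x*: 15.09 + 1.23×65.4599 = 95.6057.

subsidy = €95.61 per unit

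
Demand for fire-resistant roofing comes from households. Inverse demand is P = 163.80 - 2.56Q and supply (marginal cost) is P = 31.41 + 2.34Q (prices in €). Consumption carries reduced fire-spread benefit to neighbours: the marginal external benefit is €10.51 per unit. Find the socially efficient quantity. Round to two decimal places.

Social marginal benefit = demand + MEB = 174.31 - 2.56Q.
Set SMB = MC: 174.31 - 2.56Q = 31.41 + 2.34Q → Q* = 29.1633.

Q* = 29.16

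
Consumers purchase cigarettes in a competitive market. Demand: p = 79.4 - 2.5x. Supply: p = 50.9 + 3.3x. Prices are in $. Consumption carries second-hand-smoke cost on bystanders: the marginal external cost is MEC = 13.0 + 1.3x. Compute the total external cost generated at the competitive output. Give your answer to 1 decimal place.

Market equilibrium (private): 50.9 + 3.3x = 79.4 - 2.5x → x_m = 4.9138.
Total external cost = ∫₀^{x_m} (13.0 + 1.3x) dx = 13.0×4.9138 + ½×1.3×4.9138² = 79.5739.

$79.6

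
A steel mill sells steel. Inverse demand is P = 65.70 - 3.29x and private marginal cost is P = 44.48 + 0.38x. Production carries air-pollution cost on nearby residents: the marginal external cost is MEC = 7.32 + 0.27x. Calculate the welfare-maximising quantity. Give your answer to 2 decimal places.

Social marginal cost = private MC + MEC = 51.80 + 0.65x.
Set SMC = demand: 51.80 + 0.65x = 65.70 - 3.29x → x* = 3.5279.

x* = 3.53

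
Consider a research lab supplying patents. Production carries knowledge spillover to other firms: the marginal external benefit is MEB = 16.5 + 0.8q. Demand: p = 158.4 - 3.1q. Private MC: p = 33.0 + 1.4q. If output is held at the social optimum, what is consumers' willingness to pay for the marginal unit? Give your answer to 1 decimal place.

Social marginal cost = private MC − MEB = 16.5 + 0.6q.
Set SMC = demand: 16.5 + 0.6q = 158.4 - 3.1q → q* = 38.3514.
Consumer price on the demand curve at q*: 158.4 − 3.1×38.3514 = 39.5107.

P = 39.5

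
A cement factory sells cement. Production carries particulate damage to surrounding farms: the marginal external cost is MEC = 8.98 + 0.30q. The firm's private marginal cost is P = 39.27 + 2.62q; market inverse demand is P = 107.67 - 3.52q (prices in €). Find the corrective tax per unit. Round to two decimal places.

Social marginal cost = private MC + MEC = 48.25 + 2.92q.
Set SMC = demand: 48.25 + 2.92q = 107.67 - 3.52q → q* = 9.2267.
The Pigouvian tax equals MEC at q*: 8.98 + 0.30×9.2267 = 11.7480.

tax = €11.75 per unit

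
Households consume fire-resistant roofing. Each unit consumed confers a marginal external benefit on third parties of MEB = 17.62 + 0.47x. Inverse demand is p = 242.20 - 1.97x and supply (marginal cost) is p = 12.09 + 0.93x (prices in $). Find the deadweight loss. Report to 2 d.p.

DWL = $620.48

Market equilibrium (private): 12.09 + 0.93x = 242.20 - 1.97x → x_m = 79.3483.
Social marginal benefit = demand + MEB = 259.82 - 1.50x.
Set SMB = MC: 259.82 - 1.50x = 12.09 + 0.93x → x* = 101.9465.
The loss is the area between SMB and MC from x* to x_m; with linear curves that's a triangle of height MEB(x_m).
DWL = ½ × 22.5982 × 54.9137 = 620.4754.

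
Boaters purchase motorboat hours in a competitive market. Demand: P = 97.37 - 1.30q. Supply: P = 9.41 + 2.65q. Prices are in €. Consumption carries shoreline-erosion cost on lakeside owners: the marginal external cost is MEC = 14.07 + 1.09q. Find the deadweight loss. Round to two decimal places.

Market equilibrium (private): 9.41 + 2.65q = 97.37 - 1.30q → q_m = 22.2684.
Social marginal benefit = demand − MEC = 83.30 - 2.39q.
Set SMB = MC: 83.30 - 2.39q = 9.41 + 2.65q → q* = 14.6607.
The welfare-loss triangle has base |q_m − q*| and height MEC(q_m) (the vertical gap between SMB and MC is zero at q* and MEC at q_m).
DWL = ½ × 7.6077 × 38.3425 = 145.8491.

DWL = €145.85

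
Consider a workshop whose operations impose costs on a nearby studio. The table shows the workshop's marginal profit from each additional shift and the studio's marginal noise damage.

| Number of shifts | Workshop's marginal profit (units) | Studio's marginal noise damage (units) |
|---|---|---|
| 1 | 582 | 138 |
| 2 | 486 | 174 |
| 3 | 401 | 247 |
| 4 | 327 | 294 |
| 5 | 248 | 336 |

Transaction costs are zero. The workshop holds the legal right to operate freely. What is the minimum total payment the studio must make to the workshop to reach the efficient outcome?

248

Left alone the workshop would choose level 5 (marginal profit stays positive).
Efficient level: k* = 4 (marginal profit ≥ marginal noise damage through 4).
The studio must at least cover the workshop's forgone profit from cutting 5→4: 248 = 248.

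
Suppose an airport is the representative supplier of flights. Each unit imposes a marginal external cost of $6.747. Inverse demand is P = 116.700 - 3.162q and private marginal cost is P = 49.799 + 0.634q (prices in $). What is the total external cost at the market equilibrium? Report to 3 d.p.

$118.910

Market equilibrium (private): 49.799 + 0.634q = 116.700 - 3.162q → q_m = 17.6241.
Total external cost = MEC × q_m = 6.747 × 17.6241 = 118.9098.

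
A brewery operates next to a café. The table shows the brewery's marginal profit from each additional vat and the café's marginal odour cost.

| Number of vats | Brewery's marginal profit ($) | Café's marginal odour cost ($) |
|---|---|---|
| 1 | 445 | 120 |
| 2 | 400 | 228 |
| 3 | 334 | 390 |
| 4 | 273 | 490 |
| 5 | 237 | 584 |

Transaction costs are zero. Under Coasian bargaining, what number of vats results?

Bargaining reaches the level where marginal profit last exceeds marginal odour cost.
That holds through level 2 (400 ≥ 228) but not at 3 (334 < 390).

2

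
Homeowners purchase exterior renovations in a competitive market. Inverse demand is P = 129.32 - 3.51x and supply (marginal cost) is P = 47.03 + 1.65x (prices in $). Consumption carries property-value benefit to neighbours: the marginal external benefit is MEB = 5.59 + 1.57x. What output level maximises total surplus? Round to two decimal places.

Social marginal benefit = demand + MEB = 134.91 - 1.94x.
Set SMB = MC: 134.91 - 1.94x = 47.03 + 1.65x → x* = 24.4791.

x* = 24.48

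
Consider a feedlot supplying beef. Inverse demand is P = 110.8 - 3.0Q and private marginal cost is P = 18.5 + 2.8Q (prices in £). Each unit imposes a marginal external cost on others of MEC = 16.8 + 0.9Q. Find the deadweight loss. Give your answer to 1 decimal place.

Market equilibrium (private): 18.5 + 2.8Q = 110.8 - 3.0Q → Q_m = 15.9138.
Social marginal cost = private MC + MEC = 35.3 + 3.7Q.
Set SMC = demand: 35.3 + 3.7Q = 110.8 - 3.0Q → Q* = 11.2687.
Between Q* and Q_m the wedge SMC − demand runs linearly from 0 to MEC(Q_m), so the loss is a triangle.
DWL = ½ × 4.6451 × 31.1224 = 72.2833.

DWL = £72.3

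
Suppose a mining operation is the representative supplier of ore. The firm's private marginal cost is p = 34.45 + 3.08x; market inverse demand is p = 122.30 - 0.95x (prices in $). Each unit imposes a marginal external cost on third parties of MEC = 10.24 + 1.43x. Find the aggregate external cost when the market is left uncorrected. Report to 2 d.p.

$562.99

Market equilibrium (private): 34.45 + 3.08x = 122.30 - 0.95x → x_m = 21.7990.
Total external cost = ∫₀^{x_m} (10.24 + 1.43x) dx = 10.24×21.7990 + ½×1.43×21.7990² = 562.9872.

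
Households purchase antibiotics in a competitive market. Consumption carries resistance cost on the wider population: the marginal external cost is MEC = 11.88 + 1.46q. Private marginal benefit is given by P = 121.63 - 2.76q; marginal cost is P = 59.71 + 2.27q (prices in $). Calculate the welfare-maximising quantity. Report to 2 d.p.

q* = 7.71

Social marginal benefit = demand − MEC = 109.75 - 4.22q.
Set SMB = MC: 109.75 - 4.22q = 59.71 + 2.27q → q* = 7.7103.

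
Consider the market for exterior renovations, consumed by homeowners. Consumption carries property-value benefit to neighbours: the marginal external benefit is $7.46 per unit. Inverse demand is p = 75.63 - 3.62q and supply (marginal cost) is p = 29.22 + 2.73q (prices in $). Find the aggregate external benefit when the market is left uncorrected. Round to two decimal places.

$54.52

Market equilibrium (private): 29.22 + 2.73q = 75.63 - 3.62q → q_m = 7.3087.
Total external benefit = MEB × q_m = 7.46 × 7.3087 = 54.5229.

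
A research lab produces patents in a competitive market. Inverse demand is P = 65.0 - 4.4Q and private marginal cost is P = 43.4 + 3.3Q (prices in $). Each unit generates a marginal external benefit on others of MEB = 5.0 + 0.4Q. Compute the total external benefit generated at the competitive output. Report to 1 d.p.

Market equilibrium (private): 43.4 + 3.3Q = 65.0 - 4.4Q → Q_m = 2.8052.
Total external benefit = ∫₀^{Q_m} (5.0 + 0.4Q) dQ = 5.0×2.8052 + ½×0.4×2.8052² = 15.5998.

$15.6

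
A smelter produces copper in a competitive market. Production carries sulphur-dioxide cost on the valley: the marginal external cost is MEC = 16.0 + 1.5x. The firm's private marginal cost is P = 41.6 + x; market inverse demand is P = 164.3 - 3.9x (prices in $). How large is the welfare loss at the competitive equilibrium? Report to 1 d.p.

DWL = $224.1

Market equilibrium (private): 41.6 + x = 164.3 - 3.9x → x_m = 25.0408.
Social marginal cost = private MC + MEC = 57.6 + 2.5x.
Set SMC = demand: 57.6 + 2.5x = 164.3 - 3.9x → x* = 16.6719.
Height of the DWL triangle at x_m is SMC(x_m) − demand(x_m) = MEC(x_m) = 53.5612.
DWL = ½ × 8.3689 × 53.5612 = 224.1242.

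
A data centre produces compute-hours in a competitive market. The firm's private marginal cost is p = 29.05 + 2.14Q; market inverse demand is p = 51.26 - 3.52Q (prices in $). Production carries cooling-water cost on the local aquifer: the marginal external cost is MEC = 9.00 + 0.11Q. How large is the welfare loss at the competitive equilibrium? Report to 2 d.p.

Market equilibrium (private): 29.05 + 2.14Q = 51.26 - 3.52Q → Q_m = 3.9240.
Social marginal cost = private MC + MEC = 38.05 + 2.25Q.
Set SMC = demand: 38.05 + 2.25Q = 51.26 - 3.52Q → Q* = 2.2894.
The loss is the area between SMC and demand from Q* to Q_m; with linear curves that's a triangle of height MEC(Q_m).
DWL = ½ × 1.6346 × 9.4316 = 7.7084.

DWL = $7.71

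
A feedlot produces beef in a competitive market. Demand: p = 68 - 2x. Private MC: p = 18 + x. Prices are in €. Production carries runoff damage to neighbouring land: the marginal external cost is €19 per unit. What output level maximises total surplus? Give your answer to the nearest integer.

Social marginal cost = private MC + MEC = 37 + x.
Set SMC = demand: 37 + x = 68 - 2x → x* = 10.3333.

x* = 10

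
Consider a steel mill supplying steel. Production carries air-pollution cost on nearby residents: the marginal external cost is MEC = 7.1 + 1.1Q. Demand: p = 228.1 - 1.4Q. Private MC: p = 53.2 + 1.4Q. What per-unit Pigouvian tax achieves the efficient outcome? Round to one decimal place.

tax = 54.4 per unit

Social marginal cost = private MC + MEC = 60.3 + 2.5Q.
Set SMC = demand: 60.3 + 2.5Q = 228.1 - 1.4Q → Q* = 43.0256.
The Pigouvian tax equals MEC at Q*: 7.1 + 1.1×43.0256 = 54.4282.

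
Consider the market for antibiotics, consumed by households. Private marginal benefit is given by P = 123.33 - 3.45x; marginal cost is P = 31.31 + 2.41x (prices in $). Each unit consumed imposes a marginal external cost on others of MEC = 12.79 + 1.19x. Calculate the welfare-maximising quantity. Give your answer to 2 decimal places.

Social marginal benefit = demand − MEC = 110.54 - 4.64x.
Set SMB = MC: 110.54 - 4.64x = 31.31 + 2.41x → x* = 11.2383.

x* = 11.24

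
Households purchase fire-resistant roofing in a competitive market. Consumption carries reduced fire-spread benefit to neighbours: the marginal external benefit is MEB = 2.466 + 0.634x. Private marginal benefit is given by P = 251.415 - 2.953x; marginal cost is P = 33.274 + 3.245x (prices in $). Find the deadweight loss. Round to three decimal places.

DWL = $55.180

Market equilibrium (private): 33.274 + 3.245x = 251.415 - 2.953x → x_m = 35.1954.
Social marginal benefit = demand + MEB = 253.881 - 2.319x.
Set SMB = MC: 253.881 - 2.319x = 33.274 + 3.245x → x* = 39.6490.
The welfare-loss triangle has base |x_m − x*| and height MEB(x_m) (the vertical gap between SMB and MC is zero at x* and MEB at x_m).
DWL = ½ × 4.4536 × 24.7799 = 55.1799.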